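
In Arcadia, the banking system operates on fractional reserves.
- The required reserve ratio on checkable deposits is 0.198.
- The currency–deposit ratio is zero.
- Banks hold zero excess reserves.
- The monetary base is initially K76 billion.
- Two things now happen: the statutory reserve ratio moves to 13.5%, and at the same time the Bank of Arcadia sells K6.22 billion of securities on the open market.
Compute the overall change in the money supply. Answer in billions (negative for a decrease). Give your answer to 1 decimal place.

Before: m₁ = 1 / (0.198) ≈ 5.0505, MB₁ = 76, so M₁ = 5.0505 × 76 = 383.838 billion.
After: m₂ = 1 / (0.135) ≈ 7.4074, MB₂ = 76 − 6.22 = 69.78, so M₂ = 7.4074 × 69.78 ≈ 516.8884 billion.
ΔM = M₂ − M₁ = 516.8884 − 383.838 = 133.0504 billion.

K133.1 billion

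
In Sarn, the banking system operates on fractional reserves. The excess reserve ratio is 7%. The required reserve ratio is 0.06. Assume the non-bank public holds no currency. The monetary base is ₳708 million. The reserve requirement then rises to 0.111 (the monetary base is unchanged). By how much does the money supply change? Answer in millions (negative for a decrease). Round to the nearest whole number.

-1535 million

Initially m₁ = 1 / (0.06 + 0.07) ≈ 7.6923, so M₁ = 7.6923 × 708 = 5446.1484 million.
After the change m₂ = 1 / (0.111 + 0.07) ≈ 5.5249, so M₂ = 5.5249 × 708 = 3911.6292 million.
ΔM = M₂ − M₁ = 3911.6292 − 5446.1484 = -1534.5192 million.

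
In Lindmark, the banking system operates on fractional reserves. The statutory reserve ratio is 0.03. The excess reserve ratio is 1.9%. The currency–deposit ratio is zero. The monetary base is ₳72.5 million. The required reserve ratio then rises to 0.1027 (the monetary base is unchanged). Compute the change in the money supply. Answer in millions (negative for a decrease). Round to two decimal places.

-883.86 million

Initially m₁ = 1 / (0.03 + 0.019) ≈ 20.40816, so M₁ = 20.40816 × 72.5 = 1479.5916 million.
After the change m₂ = 1 / (0.1027 + 0.019) ≈ 8.21693, so M₂ = 8.21693 × 72.5 ≈ 595.7274 million.
ΔM = M₂ − M₁ = 595.7274 − 1479.5916 = -883.8642 million.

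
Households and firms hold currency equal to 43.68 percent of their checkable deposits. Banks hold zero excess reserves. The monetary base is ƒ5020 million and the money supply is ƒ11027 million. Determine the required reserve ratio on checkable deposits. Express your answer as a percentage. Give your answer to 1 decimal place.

21.7%

Using m = M/MB = 11027/5020 ≈ 2.196614. Since m = (1 + c)/(c + rr + e), the denominator satisfies c + rr + e = (1 + c)/m = (1 + 0.4368) / 2.196614 ≈ 0.654098.
With c = 0.4368 and e = 0, the required reserve ratio on checkable deposits is 0.654098 − 0.4368 − 0 = 0.217298.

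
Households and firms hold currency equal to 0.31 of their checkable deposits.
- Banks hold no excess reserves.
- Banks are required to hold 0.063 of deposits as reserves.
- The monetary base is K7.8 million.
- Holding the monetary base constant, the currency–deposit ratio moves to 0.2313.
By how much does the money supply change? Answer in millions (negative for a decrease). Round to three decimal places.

Initially m₁ = (1 + 0.31) / (0.063 + 0.31) ≈ 3.51206, so M₁ = 3.51206 × 7.8 ≈ 27.3941 million.
After the change m₂ = (1 + 0.2313) / (0.063 + 0.2313) ≈ 4.18383, so M₂ = 4.18383 × 7.8 ≈ 32.6339 million.
ΔM = M₂ − M₁ = 32.6339 − 27.3941 = 5.2398 million.

K5.240 million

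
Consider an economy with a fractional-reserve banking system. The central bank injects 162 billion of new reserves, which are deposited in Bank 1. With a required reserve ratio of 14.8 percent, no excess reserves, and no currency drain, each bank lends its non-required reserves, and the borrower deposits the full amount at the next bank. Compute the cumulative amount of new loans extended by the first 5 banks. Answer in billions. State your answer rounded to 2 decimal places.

513.91 billion

Bank i lends (1 − rr)^i of the original deposit: Bank 1 lends 162·0.8520 = 138.0240, Bank 2 lends 162·0.8520² ≈ 117.5964, and so on.
Summing a geometric series: total = 162·[0.8520·(1 − 0.8520^5) / (1 − 0.8520)] ≈ 513.9063 billion.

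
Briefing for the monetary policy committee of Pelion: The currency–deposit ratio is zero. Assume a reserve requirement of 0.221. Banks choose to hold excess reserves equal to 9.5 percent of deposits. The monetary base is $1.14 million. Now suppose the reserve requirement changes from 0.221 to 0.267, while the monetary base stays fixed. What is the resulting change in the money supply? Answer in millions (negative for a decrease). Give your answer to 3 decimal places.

Initially m₁ = 1 / (0.221 + 0.095) ≈ 3.16456, so M₁ = 3.16456 × 1.14 ≈ 3.6076 million.
After the change m₂ = 1 / (0.267 + 0.095) ≈ 2.76243, so M₂ = 2.76243 × 1.14 ≈ 3.1492 million.
ΔM = M₂ − M₁ = 3.1492 − 3.6076 = -0.4584 million.

-0.458 million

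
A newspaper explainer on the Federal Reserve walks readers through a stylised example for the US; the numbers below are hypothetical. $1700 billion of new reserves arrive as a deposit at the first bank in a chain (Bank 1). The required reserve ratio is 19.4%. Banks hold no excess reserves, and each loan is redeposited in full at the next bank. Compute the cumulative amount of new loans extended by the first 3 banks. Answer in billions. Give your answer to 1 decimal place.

$3364.7 billion

Bank i lends (1 − rr)^i of the original deposit: Bank 1 lends 1700·0.8060 = 1370.2000, Bank 2 lends 1700·0.8060² = 1104.3812, and so on.
Summing a geometric series: total = 1700·[0.8060·(1 − 0.8060^3) / (1 − 0.8060)] ≈ 3364.7124 billion.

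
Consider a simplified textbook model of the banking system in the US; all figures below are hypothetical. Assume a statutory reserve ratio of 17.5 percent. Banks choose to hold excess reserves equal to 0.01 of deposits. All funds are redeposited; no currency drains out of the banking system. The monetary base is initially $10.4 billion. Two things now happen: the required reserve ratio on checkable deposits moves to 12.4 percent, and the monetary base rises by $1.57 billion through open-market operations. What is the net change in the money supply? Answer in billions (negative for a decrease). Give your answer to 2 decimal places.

$33.11 billion

Before: m₁ = 1 / (0.175 + 0.01) ≈ 5.40541, MB₁ = 10.4, so M₁ = 5.40541 × 10.4 ≈ 56.2163 billion.
After: m₂ = 1 / (0.124 + 0.01) ≈ 7.46269, MB₂ = 10.4 + 1.57 = 11.97, so M₂ = 7.46269 × 11.97 ≈ 89.3284 billion.
ΔM = M₂ − M₁ = 89.3284 − 56.2163 = 33.1121 billion.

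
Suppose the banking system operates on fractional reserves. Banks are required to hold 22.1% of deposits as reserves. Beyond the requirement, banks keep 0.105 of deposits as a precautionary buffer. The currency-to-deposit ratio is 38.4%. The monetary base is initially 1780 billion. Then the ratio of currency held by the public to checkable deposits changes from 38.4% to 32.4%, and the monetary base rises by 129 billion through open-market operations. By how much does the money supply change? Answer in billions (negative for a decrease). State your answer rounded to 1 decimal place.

Before: m₁ = (1 + 0.384) / (0.221 + 0.105 + 0.384) ≈ 1.949296, MB₁ = 1780, so M₁ = 1.949296 × 1780 ≈ 3469.7469 billion.
After: m₂ = (1 + 0.324) / (0.221 + 0.105 + 0.324) ≈ 2.036923, MB₂ = 1780 + 129 = 1909, so M₂ = 2.036923 × 1909 ≈ 3888.486 billion.
ΔM = M₂ − M₁ = 3888.486 − 3469.7469 = 418.7391 billion.

418.7 billion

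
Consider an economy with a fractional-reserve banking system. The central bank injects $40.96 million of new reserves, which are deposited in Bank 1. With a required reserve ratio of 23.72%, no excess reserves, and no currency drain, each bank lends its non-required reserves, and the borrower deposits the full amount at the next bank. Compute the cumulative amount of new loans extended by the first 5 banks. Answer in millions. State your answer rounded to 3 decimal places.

Bank i lends (1 − rr)^i of the original deposit: Bank 1 lends 40.96·0.7628 ≈ 31.2443, Bank 2 lends 40.96·0.7628² ≈ 23.8331, and so on.
Summing a geometric series: total = 40.96·[0.7628·(1 − 0.7628^5) / (1 − 0.7628)] ≈ 97.7032 million.

$97.703 million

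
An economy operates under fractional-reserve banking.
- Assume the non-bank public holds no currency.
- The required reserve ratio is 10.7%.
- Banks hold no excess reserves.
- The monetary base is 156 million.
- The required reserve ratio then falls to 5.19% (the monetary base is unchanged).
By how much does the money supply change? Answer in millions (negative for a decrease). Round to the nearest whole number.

1548 million

Initially m₁ = 1 / (0.107) ≈ 9.3458, so M₁ = 9.3458 × 156 = 1457.9448 million.
After the change m₂ = 1 / (0.0519) ≈ 19.2678, so M₂ = 19.2678 × 156 = 3005.7768 million.
ΔM = M₂ − M₁ = 3005.7768 − 1457.9448 = 1547.832 million.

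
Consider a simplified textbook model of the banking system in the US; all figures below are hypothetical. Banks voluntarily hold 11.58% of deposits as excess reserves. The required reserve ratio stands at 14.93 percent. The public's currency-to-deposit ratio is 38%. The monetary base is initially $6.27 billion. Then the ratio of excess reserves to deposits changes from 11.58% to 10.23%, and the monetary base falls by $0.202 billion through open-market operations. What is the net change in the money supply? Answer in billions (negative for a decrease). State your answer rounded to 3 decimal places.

Before: m₁ = (1 + 0.38) / (0.1493 + 0.1158 + 0.38) ≈ 2.13920, MB₁ = 6.27, so M₁ = 2.13920 × 6.27 ≈ 13.4128 billion.
After: m₂ = (1 + 0.38) / (0.1493 + 0.1023 + 0.38) ≈ 2.18493, MB₂ = 6.27 − 0.202 = 6.068, so M₂ = 2.18493 × 6.068 ≈ 13.2582 billion.
ΔM = M₂ − M₁ = 13.2582 − 13.4128 = -0.1546 billion.

-0.155 billion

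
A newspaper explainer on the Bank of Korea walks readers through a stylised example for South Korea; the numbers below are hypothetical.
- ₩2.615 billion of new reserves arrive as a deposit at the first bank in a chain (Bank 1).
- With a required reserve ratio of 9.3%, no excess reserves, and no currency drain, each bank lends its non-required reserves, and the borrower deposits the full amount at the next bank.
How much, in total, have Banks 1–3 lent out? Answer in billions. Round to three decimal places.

₩6.474 billion

Bank i lends (1 − rr)^i of the original deposit: Bank 1 lends 2.615·0.9070 ≈ 2.3718, Bank 2 lends 2.615·0.9070² ≈ 2.1512, and so on.
Summing a geometric series: total = 2.615·[0.9070·(1 − 0.9070^3) / (1 − 0.9070)] ≈ 6.4742 billion.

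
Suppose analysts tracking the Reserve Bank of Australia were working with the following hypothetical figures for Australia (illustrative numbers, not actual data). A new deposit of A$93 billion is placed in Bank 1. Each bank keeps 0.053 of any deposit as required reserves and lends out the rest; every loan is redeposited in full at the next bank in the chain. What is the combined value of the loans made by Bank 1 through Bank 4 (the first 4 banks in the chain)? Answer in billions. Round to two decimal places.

A$325.25 billion

Bank i lends (1 − rr)^i of the original deposit: Bank 1 lends 93·0.9470 = 88.0710, Bank 2 lends 93·0.9470² ≈ 83.4032, and so on.
Summing a geometric series: total = 93·[0.9470·(1 − 0.9470^4) / (1 − 0.9470)] ≈ 325.2539 billion.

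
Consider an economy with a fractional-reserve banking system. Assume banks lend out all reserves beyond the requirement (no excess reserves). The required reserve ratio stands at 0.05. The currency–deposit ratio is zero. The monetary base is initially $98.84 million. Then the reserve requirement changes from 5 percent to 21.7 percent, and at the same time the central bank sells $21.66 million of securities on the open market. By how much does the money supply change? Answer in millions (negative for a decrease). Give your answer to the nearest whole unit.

-1621 million

Before: m₁ = 1 / (0.05) = 20, MB₁ = 98.84, so M₁ = 20 × 98.84 = 1976.8 million.
After: m₂ = 1 / (0.217) ≈ 4.6083, MB₂ = 98.84 − 21.66 = 77.18, so M₂ = 4.6083 × 77.18 ≈ 355.6686 million.
ΔM = M₂ − M₁ = 355.6686 − 1976.8 = -1621.1314 million.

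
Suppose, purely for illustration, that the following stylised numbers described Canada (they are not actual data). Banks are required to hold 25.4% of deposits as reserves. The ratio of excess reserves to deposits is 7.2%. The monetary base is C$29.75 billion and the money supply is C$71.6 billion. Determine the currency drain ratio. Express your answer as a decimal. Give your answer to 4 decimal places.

0.1531

Using m = M/MB = 71.6/29.75 ≈ 2.406723. From m = (1 + c)/(c + rr + e), rearranging gives 1 + c = m·(c + rr + e), so c·(1 − m) = m·(rr + e) − 1.
Hence c = [m·(rr + e) − 1]/(1 − m) = [2.406723 × (0.254 + 0.072) − 1] / (1 − 2.406723) ≈ 0.153128.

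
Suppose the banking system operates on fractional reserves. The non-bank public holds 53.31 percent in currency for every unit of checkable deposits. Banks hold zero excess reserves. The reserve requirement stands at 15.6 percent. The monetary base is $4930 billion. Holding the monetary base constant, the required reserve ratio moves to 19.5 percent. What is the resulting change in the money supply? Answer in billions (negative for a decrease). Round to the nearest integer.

Initially m₁ = (1 + 0.5331) / (0.156 + 0.5331) ≈ 2.22479, so M₁ = 2.22479 × 4930 = 10968.2147 billion.
After the change m₂ = (1 + 0.5331) / (0.195 + 0.5331) ≈ 2.10562, so M₂ = 2.10562 × 4930 = 10380.7066 billion.
ΔM = M₂ − M₁ = 10380.7066 − 10968.2147 = -587.5081 billion.

-588 billion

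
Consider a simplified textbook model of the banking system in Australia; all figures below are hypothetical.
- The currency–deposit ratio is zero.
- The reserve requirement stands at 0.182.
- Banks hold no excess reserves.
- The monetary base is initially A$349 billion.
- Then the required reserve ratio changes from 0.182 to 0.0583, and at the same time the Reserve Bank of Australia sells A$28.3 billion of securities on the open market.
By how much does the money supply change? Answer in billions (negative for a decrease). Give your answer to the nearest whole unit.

Before: m₁ = 1 / (0.182) ≈ 5.4945, MB₁ = 349, so M₁ = 5.4945 × 349 = 1917.5805 billion.
After: m₂ = 1 / (0.0583) ≈ 17.1527, MB₂ = 349 − 28.3 = 320.7, so M₂ = 17.1527 × 320.7 ≈ 5500.8709 billion.
ΔM = M₂ − M₁ = 5500.8709 − 1917.5805 = 3583.2904 billion.

A$3583 billion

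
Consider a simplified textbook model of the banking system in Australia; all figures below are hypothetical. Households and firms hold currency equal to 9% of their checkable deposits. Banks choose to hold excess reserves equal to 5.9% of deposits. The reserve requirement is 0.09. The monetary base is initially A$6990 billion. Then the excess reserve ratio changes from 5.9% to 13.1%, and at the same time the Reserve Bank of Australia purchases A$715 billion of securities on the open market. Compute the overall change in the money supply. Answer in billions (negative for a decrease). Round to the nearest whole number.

-4874 billion

Before: m₁ = (1 + 0.09) / (0.09 + 0.059 + 0.09) ≈ 4.56067, MB₁ = 6990, so M₁ = 4.56067 × 6990 = 31879.0833 billion.
After: m₂ = (1 + 0.09) / (0.09 + 0.131 + 0.09) ≈ 3.50482, MB₂ = 6990 + 715 = 7705, so M₂ = 3.50482 × 7705 = 27004.6381 billion.
ΔM = M₂ − M₁ = 27004.6381 − 31879.0833 = -4874.4452 billion.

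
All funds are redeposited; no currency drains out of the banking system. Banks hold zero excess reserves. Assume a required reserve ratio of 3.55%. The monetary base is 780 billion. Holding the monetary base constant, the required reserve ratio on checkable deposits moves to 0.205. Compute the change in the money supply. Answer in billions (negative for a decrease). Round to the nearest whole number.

-18167 billion

Initially m₁ = 1 / (0.0355) ≈ 28.1690, so M₁ = 28.1690 × 780 = 21971.82 billion.
After the change m₂ = 1 / (0.205) ≈ 4.8780, so M₂ = 4.8780 × 780 = 3804.84 billion.
ΔM = M₂ − M₁ = 3804.84 − 21971.82 = -18166.98 billion.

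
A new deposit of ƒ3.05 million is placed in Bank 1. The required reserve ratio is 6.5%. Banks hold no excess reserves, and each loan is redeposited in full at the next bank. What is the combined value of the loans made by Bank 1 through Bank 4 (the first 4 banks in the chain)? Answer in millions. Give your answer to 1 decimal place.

ƒ10.3 million

Bank i lends (1 − rr)^i of the original deposit: Bank 1 lends 3.05·0.9350 ≈ 2.8518, Bank 2 lends 3.05·0.9350² ≈ 2.6664, and so on.
Summing a geometric series: total = 3.05·[0.9350·(1 − 0.9350^4) / (1 − 0.9350)] ≈ 10.3422 million.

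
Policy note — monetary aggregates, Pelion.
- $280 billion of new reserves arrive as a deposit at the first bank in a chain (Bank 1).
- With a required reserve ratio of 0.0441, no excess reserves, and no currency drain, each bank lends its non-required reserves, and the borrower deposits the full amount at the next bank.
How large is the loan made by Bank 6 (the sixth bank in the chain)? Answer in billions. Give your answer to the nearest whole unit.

Each bank lends a fraction (1 − rr) = 0.9559 of the deposit it receives, so Bank 6 receives 280·0.9559^5 and lends 280·0.9559^6 ≈ 213.6155 billion.

$214 billion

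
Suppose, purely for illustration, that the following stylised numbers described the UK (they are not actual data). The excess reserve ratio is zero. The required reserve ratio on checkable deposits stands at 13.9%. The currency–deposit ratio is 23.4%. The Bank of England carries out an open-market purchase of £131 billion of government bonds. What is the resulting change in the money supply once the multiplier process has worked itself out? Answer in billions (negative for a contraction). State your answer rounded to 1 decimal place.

£433.4 billion

The money multiplier is m = (1 + c) / (rr + c) = (1 + 0.234) / (0.139 + 0.234) ≈ 3.30831.
The purchase adds 131 billion of base, so ΔM = m × ΔMB = 3.30831 × (+131) ≈ 433.3886 billion.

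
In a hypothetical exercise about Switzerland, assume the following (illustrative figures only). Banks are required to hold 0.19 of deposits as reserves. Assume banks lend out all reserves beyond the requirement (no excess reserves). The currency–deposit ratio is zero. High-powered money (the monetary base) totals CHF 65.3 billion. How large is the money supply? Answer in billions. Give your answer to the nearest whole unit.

CHF 344 billion

With no currency drain or excess reserves, the money multiplier is m = 1/rr = 1/0.19 ≈ 5.2632.
Money supply M = m × MB = 5.2632 × 65.3 ≈ 343.687 billion.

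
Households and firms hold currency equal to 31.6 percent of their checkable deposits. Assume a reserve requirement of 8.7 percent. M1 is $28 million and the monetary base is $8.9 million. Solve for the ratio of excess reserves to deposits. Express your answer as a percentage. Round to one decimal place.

Using m = M/MB = 28/8.9 ≈ 3.146067. Since m = (1 + c)/(c + rr + e), the denominator satisfies c + rr + e = (1 + c)/m = (1 + 0.316) / 3.146067 ≈ 0.418300.
With c = 0.316 and rr = 0.087, the ratio of excess reserves to deposits is 0.418300 − 0.316 − 0.087 = 0.0153.

1.5%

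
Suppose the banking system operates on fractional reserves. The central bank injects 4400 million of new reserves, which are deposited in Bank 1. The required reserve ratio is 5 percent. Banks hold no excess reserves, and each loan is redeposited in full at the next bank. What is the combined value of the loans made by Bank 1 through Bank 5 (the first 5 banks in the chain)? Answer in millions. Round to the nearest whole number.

18912 million

Bank i lends (1 − rr)^i of the original deposit: Bank 1 lends 4400·0.9500 = 4180.0000, Bank 2 lends 4400·0.9500² = 3971.0000, and so on.
Summing a geometric series: total = 4400·[0.9500·(1 − 0.9500^5) / (1 − 0.9500)] ≈ 18911.9136 million.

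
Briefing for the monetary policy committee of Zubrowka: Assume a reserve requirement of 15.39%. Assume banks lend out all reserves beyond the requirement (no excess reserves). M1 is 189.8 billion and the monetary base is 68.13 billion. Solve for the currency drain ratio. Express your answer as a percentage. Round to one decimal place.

32.0%

Using m = M/MB = 189.8/68.13 ≈ 2.785851. From m = (1 + c)/(c + rr + e), rearranging gives 1 + c = m·(c + rr + e), so c·(1 − m) = m·(rr + e) − 1.
Hence c = [m·(rr + e) − 1]/(1 − m) = [2.785851 × (0.1539 + 0) − 1] / (1 − 2.785851) ≈ 0.319880.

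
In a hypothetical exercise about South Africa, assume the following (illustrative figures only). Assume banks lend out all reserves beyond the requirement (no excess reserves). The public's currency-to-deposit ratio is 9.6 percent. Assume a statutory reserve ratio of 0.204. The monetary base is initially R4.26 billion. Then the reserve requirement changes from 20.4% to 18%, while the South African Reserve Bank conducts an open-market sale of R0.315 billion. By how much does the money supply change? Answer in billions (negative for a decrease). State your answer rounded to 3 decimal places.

R0.102 billion

Before: m₁ = (1 + 0.096) / (0.204 + 0.096) ≈ 3.65333, MB₁ = 4.26, so M₁ = 3.65333 × 4.26 ≈ 15.5632 billion.
After: m₂ = (1 + 0.096) / (0.18 + 0.096) ≈ 3.97101, MB₂ = 4.26 − 0.315 = 3.945, so M₂ = 3.97101 × 3.945 ≈ 15.6656 billion.
ΔM = M₂ − M₁ = 15.6656 − 15.5632 = 0.1024 billion.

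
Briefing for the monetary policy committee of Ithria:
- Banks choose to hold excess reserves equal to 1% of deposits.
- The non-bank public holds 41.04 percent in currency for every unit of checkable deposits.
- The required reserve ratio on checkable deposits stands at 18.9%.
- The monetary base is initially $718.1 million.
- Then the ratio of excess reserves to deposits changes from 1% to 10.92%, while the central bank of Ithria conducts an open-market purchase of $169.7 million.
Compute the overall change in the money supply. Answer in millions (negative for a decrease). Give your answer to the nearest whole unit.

$105 million

Before: m₁ = (1 + 0.4104) / (0.189 + 0.01 + 0.4104) ≈ 2.3144, MB₁ = 718.1, so M₁ = 2.3144 × 718.1 ≈ 1661.9706 million.
After: m₂ = (1 + 0.4104) / (0.189 + 0.1092 + 0.4104) ≈ 1.9904, MB₂ = 718.1 + 169.7 = 887.8, so M₂ = 1.9904 × 887.8 ≈ 1767.0771 million.
ΔM = M₂ − M₁ = 1767.0771 − 1661.9706 = 105.1065 million.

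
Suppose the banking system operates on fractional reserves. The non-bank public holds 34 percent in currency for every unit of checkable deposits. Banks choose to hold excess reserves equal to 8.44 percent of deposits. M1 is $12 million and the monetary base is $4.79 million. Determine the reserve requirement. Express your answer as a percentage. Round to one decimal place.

11.0%

Using m = M/MB = 12/4.79 ≈ 2.505219. Since m = (1 + c)/(c + rr + e), the denominator satisfies c + rr + e = (1 + c)/m = (1 + 0.34) / 2.505219 ≈ 0.534883.
With c = 0.34 and e = 0.0844, the reserve requirement is 0.534883 − 0.34 − 0.0844 = 0.110483.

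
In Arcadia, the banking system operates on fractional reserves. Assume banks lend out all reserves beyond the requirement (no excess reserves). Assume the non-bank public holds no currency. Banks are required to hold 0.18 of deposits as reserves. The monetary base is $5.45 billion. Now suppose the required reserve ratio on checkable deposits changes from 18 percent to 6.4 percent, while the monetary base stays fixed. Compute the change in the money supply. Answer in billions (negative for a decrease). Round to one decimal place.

Initially m₁ = 1 / (0.18) ≈ 5.5556, so M₁ = 5.5556 × 5.45 ≈ 30.278 billion.
After the change m₂ = 1 / (0.064) = 15.6250, so M₂ = 15.6250 × 5.45 ≈ 85.1562 billion.
ΔM = M₂ − M₁ = 85.1562 − 30.278 = 54.8782 billion.

$54.9 billion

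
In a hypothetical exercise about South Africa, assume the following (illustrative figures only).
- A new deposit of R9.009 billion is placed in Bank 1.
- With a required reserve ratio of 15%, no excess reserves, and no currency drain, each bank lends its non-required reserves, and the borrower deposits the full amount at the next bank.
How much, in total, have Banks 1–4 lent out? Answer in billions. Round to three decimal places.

Bank i lends (1 − rr)^i of the original deposit: Bank 1 lends 9.009·0.8500 ≈ 7.6577, Bank 2 lends 9.009·0.8500² ≈ 6.5090, and so on.
Summing a geometric series: total = 9.009·[0.8500·(1 − 0.8500^4) / (1 − 0.8500)] ≈ 24.4021 billion.

R24.402 billion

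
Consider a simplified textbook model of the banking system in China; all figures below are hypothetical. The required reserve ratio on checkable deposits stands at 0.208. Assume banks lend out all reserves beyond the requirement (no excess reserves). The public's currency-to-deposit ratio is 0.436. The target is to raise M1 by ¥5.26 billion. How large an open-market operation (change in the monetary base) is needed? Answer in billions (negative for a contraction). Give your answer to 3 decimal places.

The money multiplier is m = (1 + c) / (rr + c) = (1 + 0.436) / (0.208 + 0.436) ≈ 2.22981.
ΔMB = ΔM / m = (+5.26) / 2.22981 ≈ 2.3589 billion.

¥2.359 billion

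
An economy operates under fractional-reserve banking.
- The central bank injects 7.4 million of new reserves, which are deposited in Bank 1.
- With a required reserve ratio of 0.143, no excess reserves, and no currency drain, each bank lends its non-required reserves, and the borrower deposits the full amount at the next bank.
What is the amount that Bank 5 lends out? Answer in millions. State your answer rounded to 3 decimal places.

Each bank lends a fraction (1 − rr) = 0.8570 of the deposit it receives, so Bank 5 receives 7.4·0.8570^4 and lends 7.4·0.8570^5 ≈ 3.4209 million.

3.421 million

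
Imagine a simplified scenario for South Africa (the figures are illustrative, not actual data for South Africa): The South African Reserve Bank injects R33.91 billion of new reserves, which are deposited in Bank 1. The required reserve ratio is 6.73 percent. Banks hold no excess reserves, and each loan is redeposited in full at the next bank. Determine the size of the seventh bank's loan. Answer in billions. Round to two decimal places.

Each bank lends a fraction (1 − rr) = 0.9327 of the deposit it receives, so Bank 7 receives 33.91·0.9327^6 and lends 33.91·0.9327^7 ≈ 20.8220 billion.

R20.82 billion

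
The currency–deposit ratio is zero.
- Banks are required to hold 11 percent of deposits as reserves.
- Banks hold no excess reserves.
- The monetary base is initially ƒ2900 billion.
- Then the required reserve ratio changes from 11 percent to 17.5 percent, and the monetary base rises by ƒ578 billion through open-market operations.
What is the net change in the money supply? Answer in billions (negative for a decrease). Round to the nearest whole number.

Before: m₁ = 1 / (0.11) ≈ 9.09091, MB₁ = 2900, so M₁ = 9.09091 × 2900 = 26363.639 billion.
After: m₂ = 1 / (0.175) ≈ 5.71429, MB₂ = 2900 + 578 = 3478, so M₂ = 5.71429 × 3478 ≈ 19874.3006 billion.
ΔM = M₂ − M₁ = 19874.3006 − 26363.639 = -6489.3384 billion.

-6489 billion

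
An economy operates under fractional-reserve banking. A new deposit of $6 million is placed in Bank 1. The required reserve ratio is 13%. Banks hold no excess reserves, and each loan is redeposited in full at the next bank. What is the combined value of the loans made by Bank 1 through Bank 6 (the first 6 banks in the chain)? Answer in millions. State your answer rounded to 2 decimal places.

Bank i lends (1 − rr)^i of the original deposit: Bank 1 lends 6·0.8700 = 5.2200, Bank 2 lends 6·0.8700² = 4.5414, and so on.
Summing a geometric series: total = 6·[0.8700·(1 − 0.8700^6) / (1 − 0.8700)] ≈ 22.7421 million.

$22.74 million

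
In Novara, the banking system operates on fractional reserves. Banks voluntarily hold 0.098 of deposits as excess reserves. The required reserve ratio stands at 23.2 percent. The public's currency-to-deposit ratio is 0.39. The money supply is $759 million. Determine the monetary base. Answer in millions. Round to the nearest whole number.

The money multiplier is m = (1 + c) / (rr + e + c) = (1 + 0.39) / (0.232 + 0.098 + 0.39) ≈ 1.9306.
MB = M / m = 759 / 1.9306 ≈ 393.142 million.

$393 million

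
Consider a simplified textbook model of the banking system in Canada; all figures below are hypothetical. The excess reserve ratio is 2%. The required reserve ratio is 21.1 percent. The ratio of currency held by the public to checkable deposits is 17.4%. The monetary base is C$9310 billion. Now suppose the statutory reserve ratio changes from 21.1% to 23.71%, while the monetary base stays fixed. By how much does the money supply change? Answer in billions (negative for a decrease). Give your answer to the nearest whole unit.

Initially m₁ = (1 + 0.174) / (0.211 + 0.02 + 0.174) ≈ 2.89877, so M₁ = 2.89877 × 9310 = 26987.5487 billion.
After the change m₂ = (1 + 0.174) / (0.2371 + 0.02 + 0.174) ≈ 2.72327, so M₂ = 2.72327 × 9310 = 25353.6437 billion.
ΔM = M₂ − M₁ = 25353.6437 − 26987.5487 = -1633.905 billion.

-1634 billion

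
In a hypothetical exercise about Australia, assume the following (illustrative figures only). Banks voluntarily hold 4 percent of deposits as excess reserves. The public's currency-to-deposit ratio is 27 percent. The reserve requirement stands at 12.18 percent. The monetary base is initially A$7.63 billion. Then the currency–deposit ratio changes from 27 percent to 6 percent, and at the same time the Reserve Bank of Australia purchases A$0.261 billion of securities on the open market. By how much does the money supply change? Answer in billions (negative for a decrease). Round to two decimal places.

A$15.27 billion

Before: m₁ = (1 + 0.27) / (0.1218 + 0.04 + 0.27) ≈ 2.9412, MB₁ = 7.63, so M₁ = 2.9412 × 7.63 ≈ 22.4414 billion.
After: m₂ = (1 + 0.06) / (0.1218 + 0.04 + 0.06) ≈ 4.7791, MB₂ = 7.63 + 0.261 = 7.891, so M₂ = 4.7791 × 7.891 ≈ 37.7119 billion.
ΔM = M₂ − M₁ = 37.7119 − 22.4414 = 15.2705 billion.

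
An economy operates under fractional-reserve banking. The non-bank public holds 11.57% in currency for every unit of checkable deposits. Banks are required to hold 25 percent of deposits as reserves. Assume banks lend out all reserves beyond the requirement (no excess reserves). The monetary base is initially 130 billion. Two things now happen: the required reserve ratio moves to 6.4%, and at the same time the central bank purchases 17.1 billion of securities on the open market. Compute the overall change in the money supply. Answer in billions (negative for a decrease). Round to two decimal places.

Before: m₁ = (1 + 0.1157) / (0.25 + 0.1157) ≈ 3.050861, MB₁ = 130, so M₁ = 3.050861 × 130 ≈ 396.6119 billion.
After: m₂ = (1 + 0.1157) / (0.064 + 0.1157) ≈ 6.208681, MB₂ = 130 + 17.1 = 147.1, so M₂ = 6.208681 × 147.1 ≈ 913.297 billion.
ΔM = M₂ − M₁ = 913.297 − 396.6119 = 516.6851 billion.

516.69 billion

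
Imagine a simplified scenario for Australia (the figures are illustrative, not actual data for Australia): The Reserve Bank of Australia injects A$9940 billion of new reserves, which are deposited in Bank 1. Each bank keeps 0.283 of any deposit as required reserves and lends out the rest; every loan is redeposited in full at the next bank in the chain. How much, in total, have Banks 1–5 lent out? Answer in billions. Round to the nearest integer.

Bank i lends (1 − rr)^i of the original deposit: Bank 1 lends 9940·0.7170 = 7126.9800, Bank 2 lends 9940·0.7170² ≈ 5110.0447, and so on.
Summing a geometric series: total = 9940·[0.7170·(1 − 0.7170^5) / (1 − 0.7170)] ≈ 20411.5162 billion.

A$20412 billion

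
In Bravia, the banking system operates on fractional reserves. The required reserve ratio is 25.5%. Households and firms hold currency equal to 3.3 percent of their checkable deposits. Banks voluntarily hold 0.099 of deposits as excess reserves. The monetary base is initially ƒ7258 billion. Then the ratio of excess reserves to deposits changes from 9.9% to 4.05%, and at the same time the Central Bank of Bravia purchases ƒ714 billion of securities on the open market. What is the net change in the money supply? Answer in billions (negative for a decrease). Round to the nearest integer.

Before: m₁ = (1 + 0.033) / (0.255 + 0.099 + 0.033) ≈ 2.66925, MB₁ = 7258, so M₁ = 2.66925 × 7258 = 19373.4165 billion.
After: m₂ = (1 + 0.033) / (0.255 + 0.0405 + 0.033) ≈ 3.14460, MB₂ = 7258 + 714 = 7972, so M₂ = 3.14460 × 7972 = 25068.7512 billion.
ΔM = M₂ − M₁ = 25068.7512 − 19373.4165 = 5695.3347 billion.

ƒ5695 billion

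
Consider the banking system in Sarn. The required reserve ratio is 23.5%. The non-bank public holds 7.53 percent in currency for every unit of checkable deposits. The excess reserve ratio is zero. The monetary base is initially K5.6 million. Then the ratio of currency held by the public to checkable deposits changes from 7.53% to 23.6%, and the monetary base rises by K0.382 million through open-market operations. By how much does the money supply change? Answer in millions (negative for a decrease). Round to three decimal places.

Before: m₁ = (1 + 0.0753) / (0.235 + 0.0753) ≈ 3.46536, MB₁ = 5.6, so M₁ = 3.46536 × 5.6 ≈ 19.406 million.
After: m₂ = (1 + 0.236) / (0.235 + 0.236) ≈ 2.62420, MB₂ = 5.6 + 0.382 = 5.982, so M₂ = 2.62420 × 5.982 ≈ 15.698 million.
ΔM = M₂ − M₁ = 15.698 − 19.406 = -3.708 million.

-3.708 million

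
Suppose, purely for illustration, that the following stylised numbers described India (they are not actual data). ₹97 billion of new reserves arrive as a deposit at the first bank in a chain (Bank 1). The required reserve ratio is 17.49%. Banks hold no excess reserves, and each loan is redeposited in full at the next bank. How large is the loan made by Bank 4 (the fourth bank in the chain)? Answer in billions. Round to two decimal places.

₹44.96 billion

Each bank lends a fraction (1 − rr) = 0.8251 of the deposit it receives, so Bank 4 receives 97·0.8251^3 and lends 97·0.8251^4 ≈ 44.9571 billion.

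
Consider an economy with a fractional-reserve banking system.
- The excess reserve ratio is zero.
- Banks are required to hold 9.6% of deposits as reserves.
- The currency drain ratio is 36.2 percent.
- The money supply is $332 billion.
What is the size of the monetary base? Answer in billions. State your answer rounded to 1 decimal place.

$111.6 billion

The money multiplier is m = (1 + c) / (rr + c) = (1 + 0.362) / (0.096 + 0.362) ≈ 2.97380.
MB = M / m = 332 / 2.97380 ≈ 111.6417 billion.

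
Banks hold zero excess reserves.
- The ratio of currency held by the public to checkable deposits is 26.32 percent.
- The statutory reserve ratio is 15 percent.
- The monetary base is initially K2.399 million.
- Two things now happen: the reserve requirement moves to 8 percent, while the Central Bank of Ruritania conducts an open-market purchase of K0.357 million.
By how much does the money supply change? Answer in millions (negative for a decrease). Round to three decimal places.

K2.810 million

Before: m₁ = (1 + 0.2632) / (0.15 + 0.2632) ≈ 3.05712, MB₁ = 2.399, so M₁ = 3.05712 × 2.399 ≈ 7.334 million.
After: m₂ = (1 + 0.2632) / (0.08 + 0.2632) ≈ 3.68065, MB₂ = 2.399 + 0.357 = 2.756, so M₂ = 3.68065 × 2.756 ≈ 10.1439 million.
ΔM = M₂ − M₁ = 10.1439 − 7.334 = 2.8099 million.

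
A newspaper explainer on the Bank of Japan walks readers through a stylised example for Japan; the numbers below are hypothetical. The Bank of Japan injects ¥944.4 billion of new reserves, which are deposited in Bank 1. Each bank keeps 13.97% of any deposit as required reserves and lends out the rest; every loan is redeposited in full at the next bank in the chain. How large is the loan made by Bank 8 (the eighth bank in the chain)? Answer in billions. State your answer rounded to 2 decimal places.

¥283.37 billion

Each bank lends a fraction (1 − rr) = 0.8603 of the deposit it receives, so Bank 8 receives 944.4·0.8603^7 and lends 944.4·0.8603^8 ≈ 283.3710 billion.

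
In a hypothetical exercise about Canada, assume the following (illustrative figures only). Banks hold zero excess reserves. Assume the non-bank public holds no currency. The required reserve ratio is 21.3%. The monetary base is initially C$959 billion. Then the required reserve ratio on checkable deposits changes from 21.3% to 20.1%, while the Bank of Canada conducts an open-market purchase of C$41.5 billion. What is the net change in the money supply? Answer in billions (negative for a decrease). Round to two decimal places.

Before: m₁ = 1 / (0.213) ≈ 4.6948357, MB₁ = 959, so M₁ = 4.6948357 × 959 ≈ 4502.3474 billion.
After: m₂ = 1 / (0.201) ≈ 4.9751244, MB₂ = 959 + 41.5 = 1000.5, so M₂ = 4.9751244 × 1000.5 ≈ 4977.612 billion.
ΔM = M₂ − M₁ = 4977.612 − 4502.3474 = 475.2646 billion.

C$475.26 billion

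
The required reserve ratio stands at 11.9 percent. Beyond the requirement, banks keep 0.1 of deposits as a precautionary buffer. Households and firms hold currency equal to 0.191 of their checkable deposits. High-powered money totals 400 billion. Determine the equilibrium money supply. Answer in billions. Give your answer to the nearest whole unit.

1162 billion

The money multiplier is m = (1 + c) / (rr + e + c) = (1 + 0.191) / (0.119 + 0.1 + 0.191) ≈ 2.9049.
So M = m × MB = 2.9049 × 400 = 1161.96 billion.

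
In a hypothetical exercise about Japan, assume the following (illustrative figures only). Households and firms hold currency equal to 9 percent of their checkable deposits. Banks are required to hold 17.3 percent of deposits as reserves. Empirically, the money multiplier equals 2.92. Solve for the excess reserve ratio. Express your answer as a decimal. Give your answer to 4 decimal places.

Using m = 2.92. Since m = (1 + c)/(c + rr + e), the denominator satisfies c + rr + e = (1 + c)/m = (1 + 0.09) / 2.92 ≈ 0.373288.
With c = 0.09 and rr = 0.173, the excess reserve ratio is 0.373288 − 0.09 − 0.173 = 0.110288.

0.1103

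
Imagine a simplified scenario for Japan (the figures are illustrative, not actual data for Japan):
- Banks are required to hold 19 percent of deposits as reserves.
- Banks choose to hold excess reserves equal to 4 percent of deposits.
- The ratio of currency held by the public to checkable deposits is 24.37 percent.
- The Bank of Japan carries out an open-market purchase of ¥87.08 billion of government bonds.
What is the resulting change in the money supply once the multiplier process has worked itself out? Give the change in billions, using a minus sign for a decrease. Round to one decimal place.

The money multiplier is m = (1 + c) / (rr + e + c) = (1 + 0.2437) / (0.19 + 0.04 + 0.2437) ≈ 2.6255.
The purchase adds 87.08 billion of base, so ΔM = m × ΔMB = 2.6255 × (+87.08) ≈ 228.6285 billion.

¥228.6 billion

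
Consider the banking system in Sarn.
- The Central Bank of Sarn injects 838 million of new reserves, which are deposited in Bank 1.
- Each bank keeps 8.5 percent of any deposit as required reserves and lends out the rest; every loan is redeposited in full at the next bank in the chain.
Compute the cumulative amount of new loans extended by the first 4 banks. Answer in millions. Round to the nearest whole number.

2698 million

Bank i lends (1 − rr)^i of the original deposit: Bank 1 lends 838·0.9150 = 766.7700, Bank 2 lends 838·0.9150² ≈ 701.5946, and so on.
Summing a geometric series: total = 838·[0.9150·(1 − 0.9150^4) / (1 − 0.9150)] ≈ 2697.7161 million.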